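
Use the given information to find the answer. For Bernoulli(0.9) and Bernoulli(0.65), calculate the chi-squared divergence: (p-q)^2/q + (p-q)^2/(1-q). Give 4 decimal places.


Chi-squared divergence between Bernoulli distributions:
chi^2 = (p-q)^2/q + (p-q)^2/(1-q).
p = 0.9, q = 0.65, p-q = 0.25.
(p-q)^2 = 0.0625.
term1 = 0.0625/0.65 = 0.096154.
term2 = 0.0625/0.35 = 0.178571.
chi^2 = 0.096154 + 0.178571 = 0.2747

0.2747


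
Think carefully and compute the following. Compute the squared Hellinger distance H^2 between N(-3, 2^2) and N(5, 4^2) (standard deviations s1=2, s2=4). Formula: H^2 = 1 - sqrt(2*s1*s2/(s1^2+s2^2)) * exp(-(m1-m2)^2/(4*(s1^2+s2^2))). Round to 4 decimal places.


Squared Hellinger distance for Gaussians:
H^2 = 1 - sqrt(2*s1*s2/(s1^2+s2^2)) * exp(-(m1-m2)^2/(4*(s1^2+s2^2))).
s1^2 = 4, s2^2 = 16, s1^2+s2^2 = 20.
sqrt(2*2*4/(20)) = 0.894427.
(m1-m2)^2 = (-8)^2 = 64.
exp(-64/(4*20)) = exp(-0.8) = 0.449329.
H^2 = 1 - 0.894427*0.449329 = 0.5981

0.5981


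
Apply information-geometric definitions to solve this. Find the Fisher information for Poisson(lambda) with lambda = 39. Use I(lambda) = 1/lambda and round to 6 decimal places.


Fisher information for Poisson: I(lambda) = 1/lambda.
lambda = 39.
I(lambda) = 1/39 = 0.025641

0.025641


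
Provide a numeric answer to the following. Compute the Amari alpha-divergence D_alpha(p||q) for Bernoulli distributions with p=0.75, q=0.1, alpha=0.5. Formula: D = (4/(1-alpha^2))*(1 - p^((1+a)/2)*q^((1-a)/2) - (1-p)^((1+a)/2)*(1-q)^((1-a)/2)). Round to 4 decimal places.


Amari alpha-divergence:
D = (4/(1-alpha^2))*(1 - p^((1+a)/2)*q^((1-a)/2) - (1-p)^((1+a)/2)*(1-q)^((1-a)/2)).
alpha = 0.5, p = 0.75, q = 0.1.
e1 = (1+alpha)/2 = 0.75, e2 = (1-alpha)/2 = 0.25.
t1 = p^e1 * q^e2 = 0.75^0.75 * 0.1^0.25 = 0.453206.
t2 = (1-p)^e1 * (1-q)^e2 = 0.25^0.75 * 0.9^0.25 = 0.344362.
4/(1-alpha^2) = 5.333333.
D = 5.333333*(1 - 0.453206 - 0.344362) = 1.0796

1.0796


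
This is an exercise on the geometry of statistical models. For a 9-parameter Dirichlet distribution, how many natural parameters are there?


Exponential family dimension calculation:
Dirichlet with 9 components has 9 natural parameters.

9


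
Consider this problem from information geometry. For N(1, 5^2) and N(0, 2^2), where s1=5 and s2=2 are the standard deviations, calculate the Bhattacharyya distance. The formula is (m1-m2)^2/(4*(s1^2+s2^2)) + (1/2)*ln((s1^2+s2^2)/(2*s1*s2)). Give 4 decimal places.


Bhattacharyya distance between two Gaussians:
DB = (m1-m2)^2/(4*(s1^2+s2^2)) + (1/2)*ln((s1^2+s2^2)/(2*s1*s2)).
(m1-m2)^2 = (1)^2 = 1.
s1^2+s2^2 = 25 + 4 = 29.
term1 = 1/116 = 0.008621.
term2 = 0.5*ln(29/20.0) = 0.185782.
DB = 0.008621 + 0.185782 = 0.1944

0.1944


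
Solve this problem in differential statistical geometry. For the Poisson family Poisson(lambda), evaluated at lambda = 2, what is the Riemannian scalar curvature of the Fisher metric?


This family has a single free parameter, so its statistical manifold
is 1-dimensional. The Riemann curvature tensor of any 1-dimensional
Riemannian manifold vanishes identically, so R = 0.

0


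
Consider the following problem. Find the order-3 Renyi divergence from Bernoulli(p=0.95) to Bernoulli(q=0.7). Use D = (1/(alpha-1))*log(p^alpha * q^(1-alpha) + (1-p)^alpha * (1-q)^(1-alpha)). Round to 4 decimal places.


Renyi divergence of order alpha between Bernoulli distributions:
D = (1/(alpha-1))*log(p^alpha * q^(1-alpha) + (1-p)^alpha * (1-q)^(1-alpha)).
alpha = 3, p = 0.95, q = 0.7.
p^alpha * q^(1-alpha) = 0.95^3 * 0.7^-2 = 1.749745.
(1-p)^alpha * (1-q)^(1-alpha) = 0.05^3 * 0.3^-2 = 0.001389.
sum = 1.749745 + 0.001389 = 1.751134.
D = (1/2)*log(1.751134) = 0.2801

0.2801


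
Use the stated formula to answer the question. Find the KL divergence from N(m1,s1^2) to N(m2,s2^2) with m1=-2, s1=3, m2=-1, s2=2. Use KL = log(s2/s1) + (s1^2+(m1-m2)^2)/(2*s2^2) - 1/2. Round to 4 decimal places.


KL divergence between normal distributions:
KL = log(s2/s1) + (s1^2 + (m1-m2)^2)/(2*s2^2) - 1/2.
log(2/3) = -0.405465.
(3^2 + (-2--1)^2)/(2*2^2) = (9 + 1)/8 = 1.25.
KL = -0.405465 + 1.25 - 0.5 = 0.3445

0.3445


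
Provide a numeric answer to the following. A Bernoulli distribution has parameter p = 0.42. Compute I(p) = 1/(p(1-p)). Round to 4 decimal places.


For Bernoulli(p), Fisher information is I(p) = 1/(p*(1-p)).
p = 0.42, 1-p = 0.58.
p*(1-p) = 0.2436.
I(p) = 1/0.2436 = 4.1051

4.1051


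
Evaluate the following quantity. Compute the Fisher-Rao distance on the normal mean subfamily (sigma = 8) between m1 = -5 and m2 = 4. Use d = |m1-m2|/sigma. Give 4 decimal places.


On the fixed-variance normal subfamily, geodesic distance = |m1-m2|/sigma.
|-5 - 4| = 9.
sigma = 8.
d = 9/8 = 1.1250

1.1250


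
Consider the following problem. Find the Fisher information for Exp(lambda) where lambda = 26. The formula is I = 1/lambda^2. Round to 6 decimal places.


Fisher information for exponential: I(lambda) = 1/lambda^2.
lambda = 26, lambda^2 = 676.
I = 1/676 = 0.001479

0.001479


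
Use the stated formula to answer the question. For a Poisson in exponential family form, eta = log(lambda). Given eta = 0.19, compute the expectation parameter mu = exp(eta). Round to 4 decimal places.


Expectation parameter for Poisson exponential family:
mu = exp(eta).
eta = 0.19.
mu = exp(0.19) = 1.2092

1.2092


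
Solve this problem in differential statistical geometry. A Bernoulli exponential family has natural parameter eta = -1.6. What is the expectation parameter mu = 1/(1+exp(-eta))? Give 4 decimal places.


Dual coordinate (expectation parameter) for Bernoulli:
mu = 1/(1+exp(-eta)).
eta = -1.6.
exp(-eta) = exp(1.6) = 4.953032.
mu = 1/(1+4.953032) = 0.1680

0.1680


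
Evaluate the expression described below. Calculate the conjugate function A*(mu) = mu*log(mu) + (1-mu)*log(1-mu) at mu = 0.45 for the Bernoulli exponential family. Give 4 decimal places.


Legendre transform for Bernoulli:
A*(mu) = mu*log(mu) + (1-mu)*log(1-mu).
mu = 0.45, 1-mu = 0.55.
mu*log(mu) = 0.45*log(0.45) = -0.359328.
(1-mu)*log(1-mu) = 0.55*log(0.55) = -0.32881.
A* = -0.359328 + -0.32881 = -0.6881

-0.6881


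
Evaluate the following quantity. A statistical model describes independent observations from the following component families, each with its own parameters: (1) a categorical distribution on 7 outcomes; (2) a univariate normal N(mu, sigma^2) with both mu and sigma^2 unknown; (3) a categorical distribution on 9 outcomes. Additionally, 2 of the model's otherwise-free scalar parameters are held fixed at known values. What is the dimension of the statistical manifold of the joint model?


The dimension of a statistical manifold equals the number of free
(independent) real parameters of the model. For a product of independent
blocks the parameter counts add.
- categorical on 7 outcomes (probabilities sum to 1): 7-1 = 6.
- normal (mu, sigma^2): 2.
- categorical on 9 outcomes (probabilities sum to 1): 9-1 = 8.
Total = 6 + 2 + 8 = 16.
2 parameter(s) fixed at known values: 16 - 2 = 14.
Dimension = 14

14


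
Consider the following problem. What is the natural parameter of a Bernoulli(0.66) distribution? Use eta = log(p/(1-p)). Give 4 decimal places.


Natural parameter for Bernoulli: eta = log(p/(1-p)).
p = 0.66, 1-p = 0.34.
p/(1-p) = 1.941176.
eta = log(1.941176) = 0.6633

0.6633


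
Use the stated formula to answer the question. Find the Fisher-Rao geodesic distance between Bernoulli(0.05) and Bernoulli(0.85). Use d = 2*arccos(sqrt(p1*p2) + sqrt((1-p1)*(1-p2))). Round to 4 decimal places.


Geodesic distance on Bernoulli manifold:
d(p1,p2) = 2*arccos(sqrt(p1*p2) + sqrt((1-p1)*(1-p2))).
sqrt(p1*p2) = sqrt(0.05*0.85) = 0.206155.
sqrt((1-p1)*(1-p2)) = sqrt(0.95*0.15) = 0.377492.
arg = 0.206155 + 0.377492 = 0.583647.
d = 2*arccos(0.583647) = 1.8952

1.8952


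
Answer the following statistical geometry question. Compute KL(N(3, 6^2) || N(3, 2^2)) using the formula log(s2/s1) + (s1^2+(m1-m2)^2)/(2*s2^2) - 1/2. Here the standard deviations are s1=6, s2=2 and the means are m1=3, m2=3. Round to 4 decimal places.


KL divergence between normal distributions:
KL = log(s2/s1) + (s1^2 + (m1-m2)^2)/(2*s2^2) - 1/2.
log(2/6) = -1.098612.
(6^2 + (3-3)^2)/(2*2^2) = (36 + 0)/8 = 4.5.
KL = -1.098612 + 4.5 - 0.5 = 2.9014

2.9014


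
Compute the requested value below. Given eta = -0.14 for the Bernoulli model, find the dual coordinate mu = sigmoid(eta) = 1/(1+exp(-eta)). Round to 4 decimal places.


Dual coordinate (expectation parameter) for Bernoulli:
mu = 1/(1+exp(-eta)).
eta = -0.14.
exp(-eta) = exp(0.14) = 1.150274.
mu = 1/(1+1.150274) = 0.4651

0.4651


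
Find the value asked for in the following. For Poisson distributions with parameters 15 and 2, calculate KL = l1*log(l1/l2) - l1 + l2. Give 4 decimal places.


KL divergence for Poisson:
KL = l1*log(l1/l2) - l1 + l2.
l1 = 15, l2 = 2.
log(15/2) = 2.014903.
l1*log(l1/l2) = 15 * 2.014903 = 30.223545.
KL = 30.223545 - 15 + 2 = 17.2235

17.2235


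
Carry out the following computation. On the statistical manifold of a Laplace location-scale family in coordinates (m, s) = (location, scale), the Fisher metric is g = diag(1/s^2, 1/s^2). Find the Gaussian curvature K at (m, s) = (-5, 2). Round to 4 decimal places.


The metric has the form g = (A dm^2 + B ds^2)/s^2 with A = 1, B = 1.
Substitute u = sqrt(A/B)*m: g = B*(du^2 + ds^2)/s^2, i.e. B times the
Poincare upper half-plane metric, which has constant Gaussian curvature -1.
Scaling a 2D metric by a constant c divides the Gaussian curvature by c,
so K = -1/B = -1/(1) = -1.0000 everywhere (the point (m, s) = (-5, 2) is irrelevant:
the curvature is constant).
The requested Gaussian curvature is K = -1.0000.

-1.0000


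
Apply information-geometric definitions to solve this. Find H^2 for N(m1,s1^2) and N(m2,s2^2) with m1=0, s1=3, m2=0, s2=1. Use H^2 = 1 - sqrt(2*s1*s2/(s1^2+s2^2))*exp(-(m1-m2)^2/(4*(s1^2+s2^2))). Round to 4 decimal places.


Squared Hellinger distance for Gaussians:
H^2 = 1 - sqrt(2*s1*s2/(s1^2+s2^2)) * exp(-(m1-m2)^2/(4*(s1^2+s2^2))).
s1^2 = 9, s2^2 = 1, s1^2+s2^2 = 10.
sqrt(2*3*1/(10)) = 0.774597.
(m1-m2)^2 = (0)^2 = 0.
exp(-0/(4*10)) = exp(0.0) = 1.0.
H^2 = 1 - 0.774597*1.0 = 0.2254

0.2254


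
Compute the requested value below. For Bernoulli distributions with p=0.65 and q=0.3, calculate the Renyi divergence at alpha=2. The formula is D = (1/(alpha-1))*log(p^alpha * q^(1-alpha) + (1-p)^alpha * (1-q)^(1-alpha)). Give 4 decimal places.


Renyi divergence of order alpha between Bernoulli distributions:
D = (1/(alpha-1))*log(p^alpha * q^(1-alpha) + (1-p)^alpha * (1-q)^(1-alpha)).
alpha = 2, p = 0.65, q = 0.3.
p^alpha * q^(1-alpha) = 0.65^2 * 0.3^-1 = 1.408333.
(1-p)^alpha * (1-q)^(1-alpha) = 0.35^2 * 0.7^-1 = 0.175.
sum = 1.408333 + 0.175 = 1.583333.
D = (1/1)*log(1.583333) = 0.4595

0.4595


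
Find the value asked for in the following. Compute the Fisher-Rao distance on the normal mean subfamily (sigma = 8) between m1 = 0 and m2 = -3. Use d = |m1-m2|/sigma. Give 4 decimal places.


On the fixed-variance normal subfamily, geodesic distance = |m1-m2|/sigma.
|0 - -3| = 3.
sigma = 8.
d = 3/8 = 0.3750

0.3750


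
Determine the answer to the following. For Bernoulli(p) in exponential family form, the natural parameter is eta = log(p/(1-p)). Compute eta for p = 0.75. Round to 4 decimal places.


Natural parameter for Bernoulli: eta = log(p/(1-p)).
p = 0.75, 1-p = 0.25.
p/(1-p) = 3.0.
eta = log(3.0) = 1.0986

1.0986


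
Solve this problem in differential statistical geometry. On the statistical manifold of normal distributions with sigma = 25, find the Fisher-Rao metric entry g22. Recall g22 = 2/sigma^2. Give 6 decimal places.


For the 2-parameter normal family, the Fisher metric has:
  g11 = 1/sigma^2, g22 = 2/sigma^2.
sigma = 25, sigma^2 = 625.
g22 = 0.003200

0.003200


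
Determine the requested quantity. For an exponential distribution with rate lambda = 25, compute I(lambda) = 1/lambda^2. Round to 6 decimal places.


Fisher information for exponential: I(lambda) = 1/lambda^2.
lambda = 25, lambda^2 = 625.
I = 1/625 = 0.001600

0.001600


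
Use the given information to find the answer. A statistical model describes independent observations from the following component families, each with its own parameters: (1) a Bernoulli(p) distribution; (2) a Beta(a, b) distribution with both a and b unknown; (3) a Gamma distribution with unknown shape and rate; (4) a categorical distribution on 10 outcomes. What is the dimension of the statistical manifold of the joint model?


The dimension of a statistical manifold equals the number of free
(independent) real parameters of the model. For a product of independent
blocks the parameter counts add.
- Bernoulli (p): 1.
- Beta (a, b): 2.
- Gamma (shape, rate): 2.
- categorical on 10 outcomes (probabilities sum to 1): 10-1 = 9.
Total = 1 + 2 + 2 + 9 = 14.
Dimension = 14

14


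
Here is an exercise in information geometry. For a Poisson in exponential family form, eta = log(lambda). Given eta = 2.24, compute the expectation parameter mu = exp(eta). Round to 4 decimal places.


Expectation parameter for Poisson exponential family:
mu = exp(eta).
eta = 2.24.
mu = exp(2.24) = 9.3933

9.3933


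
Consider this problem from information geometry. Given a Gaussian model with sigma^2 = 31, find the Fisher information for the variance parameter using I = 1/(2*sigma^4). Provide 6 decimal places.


Fisher information for variance: I(sigma^2) = 1/(2*sigma^4).
sigma^2 = 31, so sigma^4 = 961.
I = 1/(2*961) = 1/1922 = 0.000520

0.000520


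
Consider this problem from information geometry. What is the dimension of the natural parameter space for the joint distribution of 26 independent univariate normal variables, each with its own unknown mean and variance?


Exponential family dimension calculation:
Each univariate normal has two natural parameters (mu/sigma^2 and -1/(2 sigma^2)).
With 26 independent components, dim = 2 * 26 = 52.

52


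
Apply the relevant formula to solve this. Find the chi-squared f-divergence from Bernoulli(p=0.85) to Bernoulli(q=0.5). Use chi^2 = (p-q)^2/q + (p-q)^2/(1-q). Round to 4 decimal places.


Chi-squared divergence between Bernoulli distributions:
chi^2 = (p-q)^2/q + (p-q)^2/(1-q).
p = 0.85, q = 0.5, p-q = 0.35.
(p-q)^2 = 0.1225.
term1 = 0.1225/0.5 = 0.245.
term2 = 0.1225/0.5 = 0.245.
chi^2 = 0.245 + 0.245 = 0.4900

0.4900


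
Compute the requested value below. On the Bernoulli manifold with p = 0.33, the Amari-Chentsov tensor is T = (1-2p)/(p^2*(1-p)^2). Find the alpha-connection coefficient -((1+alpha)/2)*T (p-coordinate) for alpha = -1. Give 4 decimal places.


Skewness (Amari-Chentsov) tensor: T = (1-2p)/(p^2*(1-p)^2).
p = 0.33, 1-2p = 0.34, p^2 = 0.1089, (1-p)^2 = 0.4489.
T = 0.34/(0.1089 * 0.4489) = 6.955069.
In the p-coordinate, Gamma^(alpha) = Gamma^(0) - (alpha/2)*T with Gamma^(0) = (1/2)*g'(p) = -T/2,
so Gamma^(alpha) = -((1+alpha)/2)*T.
alpha = -1, -(1+alpha)/2 = 0.0.
Gamma = 0.0 * 6.955069 = 0.0000

0.0000


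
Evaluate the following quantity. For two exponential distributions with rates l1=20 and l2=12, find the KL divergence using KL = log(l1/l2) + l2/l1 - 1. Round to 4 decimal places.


KL divergence for exponential family:
KL = log(l1/l2) + l2/l1 - 1.
log(20/12) = 0.510826.
12/20 = 0.6.
KL = 0.510826 + 0.6 - 1 = 0.1108

0.1108


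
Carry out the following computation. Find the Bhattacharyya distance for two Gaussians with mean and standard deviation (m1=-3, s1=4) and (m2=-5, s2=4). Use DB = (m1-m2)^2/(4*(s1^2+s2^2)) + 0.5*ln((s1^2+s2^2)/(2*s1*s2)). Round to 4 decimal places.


Bhattacharyya distance between two Gaussians:
DB = (m1-m2)^2/(4*(s1^2+s2^2)) + (1/2)*ln((s1^2+s2^2)/(2*s1*s2)).
(m1-m2)^2 = (2)^2 = 4.
s1^2+s2^2 = 16 + 16 = 32.
term1 = 4/128 = 0.03125.
term2 = 0.5*ln(32/32.0) = 0.0.
DB = 0.03125 + 0.0 = 0.0313

0.0313


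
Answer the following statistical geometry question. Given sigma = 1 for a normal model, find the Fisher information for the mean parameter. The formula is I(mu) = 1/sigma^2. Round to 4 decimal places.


The Fisher information for the mean of a normal distribution is I(mu) = 1/sigma^2.
sigma = 1, so sigma^2 = 1.
I(mu) = 1/1 = 1.0000

1.0000


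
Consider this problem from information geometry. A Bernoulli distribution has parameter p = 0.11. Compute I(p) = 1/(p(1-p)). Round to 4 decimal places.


For Bernoulli(p), Fisher information is I(p) = 1/(p*(1-p)).
p = 0.11, 1-p = 0.89.
p*(1-p) = 0.0979.
I(p) = 1/0.0979 = 10.2145

10.2145


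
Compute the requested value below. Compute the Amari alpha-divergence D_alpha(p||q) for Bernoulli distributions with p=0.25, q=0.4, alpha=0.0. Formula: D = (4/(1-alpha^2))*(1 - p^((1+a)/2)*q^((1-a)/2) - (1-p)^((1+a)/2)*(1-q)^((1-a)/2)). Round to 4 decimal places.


Amari alpha-divergence:
D = (4/(1-alpha^2))*(1 - p^((1+a)/2)*q^((1-a)/2) - (1-p)^((1+a)/2)*(1-q)^((1-a)/2)).
alpha = 0.0, p = 0.25, q = 0.4.
e1 = (1+alpha)/2 = 0.5, e2 = (1-alpha)/2 = 0.5.
t1 = p^e1 * q^e2 = 0.25^0.5 * 0.4^0.5 = 0.316228.
t2 = (1-p)^e1 * (1-q)^e2 = 0.75^0.5 * 0.6^0.5 = 0.67082.
4/(1-alpha^2) = 4.0.
D = 4.0*(1 - 0.316228 - 0.67082) = 0.0518

0.0518


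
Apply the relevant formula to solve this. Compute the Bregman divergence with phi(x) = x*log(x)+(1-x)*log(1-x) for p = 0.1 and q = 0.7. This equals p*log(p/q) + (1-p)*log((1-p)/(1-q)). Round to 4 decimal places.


Bregman divergence with negative entropy generator:
D = p*log(p/q) + (1-p)*log((1-p)/(1-q)).
p = 0.1, q = 0.7.
p*log(p/q) = 0.1*log(0.1/0.7) = -0.194591.
(1-p)*log((1-p)/(1-q)) = 0.9*log(0.9/0.3) = 0.988751.
D = -0.194591 + 0.988751 = 0.7942

0.7942


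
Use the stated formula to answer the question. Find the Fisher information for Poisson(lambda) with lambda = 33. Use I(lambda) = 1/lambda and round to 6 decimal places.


Fisher information for Poisson: I(lambda) = 1/lambda.
lambda = 33.
I(lambda) = 1/33 = 0.030303

0.030303


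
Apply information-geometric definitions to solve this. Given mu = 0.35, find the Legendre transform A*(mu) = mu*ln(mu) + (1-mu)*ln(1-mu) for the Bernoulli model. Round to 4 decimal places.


Legendre transform for Bernoulli:
A*(mu) = mu*log(mu) + (1-mu)*log(1-mu).
mu = 0.35, 1-mu = 0.65.
mu*log(mu) = 0.35*log(0.35) = -0.367438.
(1-mu)*log(1-mu) = 0.65*log(0.65) = -0.280009.
A* = -0.367438 + -0.280009 = -0.6474

-0.6474


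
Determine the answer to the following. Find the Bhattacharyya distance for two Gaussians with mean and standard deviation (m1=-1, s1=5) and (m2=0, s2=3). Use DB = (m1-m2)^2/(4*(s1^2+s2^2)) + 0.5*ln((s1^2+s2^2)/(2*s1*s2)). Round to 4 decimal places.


Bhattacharyya distance between two Gaussians:
DB = (m1-m2)^2/(4*(s1^2+s2^2)) + (1/2)*ln((s1^2+s2^2)/(2*s1*s2)).
(m1-m2)^2 = (-1)^2 = 1.
s1^2+s2^2 = 25 + 9 = 34.
term1 = 1/136 = 0.007353.
term2 = 0.5*ln(34/30.0) = 0.062582.
DB = 0.007353 + 0.062582 = 0.0699

0.0699


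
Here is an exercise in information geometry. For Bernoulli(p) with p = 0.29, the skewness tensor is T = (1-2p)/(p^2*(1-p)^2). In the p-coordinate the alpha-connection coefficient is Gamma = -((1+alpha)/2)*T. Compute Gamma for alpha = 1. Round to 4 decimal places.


Skewness (Amari-Chentsov) tensor: T = (1-2p)/(p^2*(1-p)^2).
p = 0.29, 1-2p = 0.42, p^2 = 0.0841, (1-p)^2 = 0.5041.
T = 0.42/(0.0841 * 0.5041) = 9.906873.
In the p-coordinate, Gamma^(alpha) = Gamma^(0) - (alpha/2)*T with Gamma^(0) = (1/2)*g'(p) = -T/2,
so Gamma^(alpha) = -((1+alpha)/2)*T.
alpha = 1, -(1+alpha)/2 = -1.0.
Gamma = -1.0 * 9.906873 = -9.9069

-9.9069


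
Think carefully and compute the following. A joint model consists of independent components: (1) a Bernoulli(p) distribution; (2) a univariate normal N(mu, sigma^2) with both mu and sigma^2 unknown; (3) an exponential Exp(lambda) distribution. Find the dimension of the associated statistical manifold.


The dimension of a statistical manifold equals the number of free
(independent) real parameters of the model. For a product of independent
blocks the parameter counts add.
- Bernoulli (p): 1.
- normal (mu, sigma^2): 2.
- exponential (lambda): 1.
Total = 1 + 2 + 1 = 4.
Dimension = 4

4


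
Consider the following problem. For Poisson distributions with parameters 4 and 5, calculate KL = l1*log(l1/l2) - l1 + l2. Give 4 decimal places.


KL divergence for Poisson:
KL = l1*log(l1/l2) - l1 + l2.
l1 = 4, l2 = 5.
log(4/5) = -0.223144.
l1*log(l1/l2) = 4 * -0.223144 = -0.892574.
KL = -0.892574 - 4 + 5 = 0.1074

0.1074


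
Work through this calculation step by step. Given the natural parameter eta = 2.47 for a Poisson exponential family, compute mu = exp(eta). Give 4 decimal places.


Expectation parameter for Poisson exponential family:
mu = exp(eta).
eta = 2.47.
mu = exp(2.47) = 11.8224

11.8224


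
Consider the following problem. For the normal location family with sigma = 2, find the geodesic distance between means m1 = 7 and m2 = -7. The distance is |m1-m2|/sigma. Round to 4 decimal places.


On the fixed-variance normal subfamily, geodesic distance = |m1-m2|/sigma.
|7 - -7| = 14.
sigma = 2.
d = 14/2 = 7.0000

7.0000


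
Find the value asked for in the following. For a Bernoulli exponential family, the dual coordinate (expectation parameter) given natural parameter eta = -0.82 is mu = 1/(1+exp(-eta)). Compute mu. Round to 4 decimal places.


Dual coordinate (expectation parameter) for Bernoulli:
mu = 1/(1+exp(-eta)).
eta = -0.82.
exp(-eta) = exp(0.82) = 2.2705.
mu = 1/(1+2.2705) = 0.3058

0.3058


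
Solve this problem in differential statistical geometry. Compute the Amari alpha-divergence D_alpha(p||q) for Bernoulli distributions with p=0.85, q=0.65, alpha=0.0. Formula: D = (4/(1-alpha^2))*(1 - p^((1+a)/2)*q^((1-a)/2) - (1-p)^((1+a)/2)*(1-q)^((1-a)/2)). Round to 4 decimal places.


Amari alpha-divergence:
D = (4/(1-alpha^2))*(1 - p^((1+a)/2)*q^((1-a)/2) - (1-p)^((1+a)/2)*(1-q)^((1-a)/2)).
alpha = 0.0, p = 0.85, q = 0.65.
e1 = (1+alpha)/2 = 0.5, e2 = (1-alpha)/2 = 0.5.
t1 = p^e1 * q^e2 = 0.85^0.5 * 0.65^0.5 = 0.743303.
t2 = (1-p)^e1 * (1-q)^e2 = 0.15^0.5 * 0.35^0.5 = 0.229129.
4/(1-alpha^2) = 4.0.
D = 4.0*(1 - 0.743303 - 0.229129) = 0.1103

0.1103


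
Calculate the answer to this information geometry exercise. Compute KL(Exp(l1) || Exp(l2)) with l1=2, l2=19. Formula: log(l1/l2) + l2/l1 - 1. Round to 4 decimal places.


KL divergence for exponential family:
KL = log(l1/l2) + l2/l1 - 1.
log(2/19) = -2.251292.
19/2 = 9.5.
KL = -2.251292 + 9.5 - 1 = 6.2487

6.2487


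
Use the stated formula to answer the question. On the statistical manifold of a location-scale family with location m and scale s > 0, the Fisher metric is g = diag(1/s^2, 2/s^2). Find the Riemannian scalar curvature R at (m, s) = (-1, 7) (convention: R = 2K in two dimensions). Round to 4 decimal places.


The metric has the form g = (A dm^2 + B ds^2)/s^2 with A = 1, B = 2.
Substitute u = sqrt(A/B)*m: g = B*(du^2 + ds^2)/s^2, i.e. B times the
Poincare upper half-plane metric, which has constant Gaussian curvature -1.
Scaling a 2D metric by a constant c divides the Gaussian curvature by c,
so K = -1/B = -1/(2) = -0.5000 everywhere (the point (m, s) = (-1, 7) is irrelevant:
the curvature is constant).
Scalar curvature in dimension 2: R = 2K = -2/(2) = -1.0000.

-1.0000


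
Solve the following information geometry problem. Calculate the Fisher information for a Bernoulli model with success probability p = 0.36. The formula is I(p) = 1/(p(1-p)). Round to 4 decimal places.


For Bernoulli(p), Fisher information is I(p) = 1/(p*(1-p)).
p = 0.36, 1-p = 0.64.
p*(1-p) = 0.2304.
I(p) = 1/0.2304 = 4.3403

4.3403


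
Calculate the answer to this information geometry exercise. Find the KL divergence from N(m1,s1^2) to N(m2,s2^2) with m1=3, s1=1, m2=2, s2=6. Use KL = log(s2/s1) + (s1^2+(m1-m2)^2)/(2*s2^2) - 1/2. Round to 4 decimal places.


KL divergence between normal distributions:
KL = log(s2/s1) + (s1^2 + (m1-m2)^2)/(2*s2^2) - 1/2.
log(6/1) = 1.791759.
(1^2 + (3-2)^2)/(2*6^2) = (1 + 1)/72 = 0.027778.
KL = 1.791759 + 0.027778 - 0.5 = 1.3195

1.3195


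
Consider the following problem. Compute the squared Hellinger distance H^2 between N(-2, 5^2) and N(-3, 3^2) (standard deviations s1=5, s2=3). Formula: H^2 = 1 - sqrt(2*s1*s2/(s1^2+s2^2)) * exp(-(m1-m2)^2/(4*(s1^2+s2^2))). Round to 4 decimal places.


Squared Hellinger distance for Gaussians:
H^2 = 1 - sqrt(2*s1*s2/(s1^2+s2^2)) * exp(-(m1-m2)^2/(4*(s1^2+s2^2))).
s1^2 = 25, s2^2 = 9, s1^2+s2^2 = 34.
sqrt(2*5*3/(34)) = 0.939336.
(m1-m2)^2 = (1)^2 = 1.
exp(-1/(4*34)) = exp(-0.007353) = 0.992674.
H^2 = 1 - 0.939336*0.992674 = 0.0675

0.0675


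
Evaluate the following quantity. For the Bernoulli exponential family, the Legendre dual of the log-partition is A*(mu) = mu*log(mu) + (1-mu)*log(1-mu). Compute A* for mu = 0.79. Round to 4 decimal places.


Legendre transform for Bernoulli:
A*(mu) = mu*log(mu) + (1-mu)*log(1-mu).
mu = 0.79, 1-mu = 0.21.
mu*log(mu) = 0.79*log(0.79) = -0.186221.
(1-mu)*log(1-mu) = 0.21*log(0.21) = -0.327736.
A* = -0.186221 + -0.327736 = -0.5140

-0.5140


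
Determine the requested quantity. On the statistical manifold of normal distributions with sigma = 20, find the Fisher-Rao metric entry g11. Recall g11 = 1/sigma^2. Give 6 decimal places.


For the 2-parameter normal family, the Fisher metric has:
  g11 = 1/sigma^2, g22 = 2/sigma^2.
sigma = 20, sigma^2 = 400.
g11 = 0.002500

0.002500


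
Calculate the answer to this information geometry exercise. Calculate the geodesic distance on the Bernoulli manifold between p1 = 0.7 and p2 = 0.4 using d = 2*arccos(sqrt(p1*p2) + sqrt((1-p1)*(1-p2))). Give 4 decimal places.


Geodesic distance on Bernoulli manifold:
d(p1,p2) = 2*arccos(sqrt(p1*p2) + sqrt((1-p1)*(1-p2))).
sqrt(p1*p2) = sqrt(0.7*0.4) = 0.52915.
sqrt((1-p1)*(1-p2)) = sqrt(0.3*0.6) = 0.424264.
arg = 0.52915 + 0.424264 = 0.953414.
d = 2*arccos(0.953414) = 0.6129

0.6129


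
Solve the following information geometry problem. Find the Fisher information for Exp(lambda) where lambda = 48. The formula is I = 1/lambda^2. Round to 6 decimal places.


Fisher information for exponential: I(lambda) = 1/lambda^2.
lambda = 48, lambda^2 = 2304.
I = 1/2304 = 0.000434

0.000434


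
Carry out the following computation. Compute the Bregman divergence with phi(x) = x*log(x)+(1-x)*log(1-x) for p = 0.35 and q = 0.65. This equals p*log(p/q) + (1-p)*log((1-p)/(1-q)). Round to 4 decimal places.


Bregman divergence with negative entropy generator:
D = p*log(p/q) + (1-p)*log((1-p)/(1-q)).
p = 0.35, q = 0.65.
p*log(p/q) = 0.35*log(0.35/0.65) = -0.216664.
(1-p)*log((1-p)/(1-q)) = 0.65*log(0.65/0.35) = 0.402375.
D = -0.216664 + 0.402375 = 0.1857

0.1857


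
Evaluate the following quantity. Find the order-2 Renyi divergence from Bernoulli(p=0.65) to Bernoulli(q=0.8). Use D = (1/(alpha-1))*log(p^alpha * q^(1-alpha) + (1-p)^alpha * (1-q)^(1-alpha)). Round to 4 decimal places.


Renyi divergence of order alpha between Bernoulli distributions:
D = (1/(alpha-1))*log(p^alpha * q^(1-alpha) + (1-p)^alpha * (1-q)^(1-alpha)).
alpha = 2, p = 0.65, q = 0.8.
p^alpha * q^(1-alpha) = 0.65^2 * 0.8^-1 = 0.528125.
(1-p)^alpha * (1-q)^(1-alpha) = 0.35^2 * 0.2^-1 = 0.6125.
sum = 0.528125 + 0.6125 = 1.140625.
D = (1/1)*log(1.140625) = 0.1316

0.1316


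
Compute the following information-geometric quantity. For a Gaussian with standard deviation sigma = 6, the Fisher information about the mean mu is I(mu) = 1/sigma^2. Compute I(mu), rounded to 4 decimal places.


The Fisher information for the mean of a normal distribution is I(mu) = 1/sigma^2.
sigma = 6, so sigma^2 = 36.
I(mu) = 1/36 = 0.0278

0.0278


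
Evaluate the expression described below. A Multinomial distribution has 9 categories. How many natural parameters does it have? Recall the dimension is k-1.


Exponential family dimension calculation:
For Multinomial with k=9 categories, dim = k-1 = 8.

8


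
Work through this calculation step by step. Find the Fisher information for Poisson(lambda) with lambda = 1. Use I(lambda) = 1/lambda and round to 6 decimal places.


Fisher information for Poisson: I(lambda) = 1/lambda.
lambda = 1.
I(lambda) = 1/1 = 1.000000

1.000000


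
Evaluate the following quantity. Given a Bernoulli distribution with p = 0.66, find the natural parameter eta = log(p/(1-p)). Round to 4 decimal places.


Natural parameter for Bernoulli: eta = log(p/(1-p)).
p = 0.66, 1-p = 0.34.
p/(1-p) = 1.941176.
eta = log(1.941176) = 0.6633

0.6633


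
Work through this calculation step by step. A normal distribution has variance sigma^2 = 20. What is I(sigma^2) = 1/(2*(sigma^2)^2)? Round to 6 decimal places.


Fisher information for variance: I(sigma^2) = 1/(2*sigma^4).
sigma^2 = 20, so sigma^4 = 400.
I = 1/(2*400) = 1/800 = 0.001250

0.001250


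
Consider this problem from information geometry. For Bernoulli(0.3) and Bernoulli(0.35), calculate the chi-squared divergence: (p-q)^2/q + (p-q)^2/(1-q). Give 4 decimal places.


Chi-squared divergence between Bernoulli distributions:
chi^2 = (p-q)^2/q + (p-q)^2/(1-q).
p = 0.3, q = 0.35, p-q = -0.05.
(p-q)^2 = 0.0025.
term1 = 0.0025/0.35 = 0.007143.
term2 = 0.0025/0.65 = 0.003846.
chi^2 = 0.007143 + 0.003846 = 0.0110

0.0110


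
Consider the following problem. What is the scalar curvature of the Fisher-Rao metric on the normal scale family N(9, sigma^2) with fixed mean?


This family has a single free parameter, so its statistical manifold
is 1-dimensional. The Riemann curvature tensor of any 1-dimensional
Riemannian manifold vanishes identically, so R = 0.

0


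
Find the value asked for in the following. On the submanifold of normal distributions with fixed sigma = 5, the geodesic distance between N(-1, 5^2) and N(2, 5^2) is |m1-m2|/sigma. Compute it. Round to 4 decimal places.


On the fixed-variance normal subfamily, geodesic distance = |m1-m2|/sigma.
|-1 - 2| = 3.
sigma = 5.
d = 3/5 = 0.6000

0.6000


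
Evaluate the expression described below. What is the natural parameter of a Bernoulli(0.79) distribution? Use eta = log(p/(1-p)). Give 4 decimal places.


Natural parameter for Bernoulli: eta = log(p/(1-p)).
p = 0.79, 1-p = 0.21.
p/(1-p) = 3.761905.
eta = log(3.761905) = 1.3249

1.3249


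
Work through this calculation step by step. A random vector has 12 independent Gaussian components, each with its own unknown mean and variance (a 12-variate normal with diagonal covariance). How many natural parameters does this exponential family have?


Exponential family dimension calculation:
Each univariate normal has two natural parameters (mu/sigma^2 and -1/(2 sigma^2)).
With 12 independent components, dim = 2 * 12 = 24.

24


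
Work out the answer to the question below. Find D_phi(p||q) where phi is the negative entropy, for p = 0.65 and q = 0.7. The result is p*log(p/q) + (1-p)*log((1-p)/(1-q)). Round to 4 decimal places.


Bregman divergence with negative entropy generator:
D = p*log(p/q) + (1-p)*log((1-p)/(1-q)).
p = 0.65, q = 0.7.
p*log(p/q) = 0.65*log(0.65/0.7) = -0.04817.
(1-p)*log((1-p)/(1-q)) = 0.35*log(0.35/0.3) = 0.053953.
D = -0.04817 + 0.053953 = 0.0058

0.0058


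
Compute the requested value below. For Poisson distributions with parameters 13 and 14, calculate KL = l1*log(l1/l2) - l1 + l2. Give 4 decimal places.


KL divergence for Poisson:
KL = l1*log(l1/l2) - l1 + l2.
l1 = 13, l2 = 14.
log(13/14) = -0.074108.
l1*log(l1/l2) = 13 * -0.074108 = -0.963404.
KL = -0.963404 - 13 + 14 = 0.0366

0.0366


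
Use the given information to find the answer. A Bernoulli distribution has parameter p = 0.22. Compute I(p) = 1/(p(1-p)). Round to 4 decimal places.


For Bernoulli(p), Fisher information is I(p) = 1/(p*(1-p)).
p = 0.22, 1-p = 0.78.
p*(1-p) = 0.1716.
I(p) = 1/0.1716 = 5.8275

5.8275


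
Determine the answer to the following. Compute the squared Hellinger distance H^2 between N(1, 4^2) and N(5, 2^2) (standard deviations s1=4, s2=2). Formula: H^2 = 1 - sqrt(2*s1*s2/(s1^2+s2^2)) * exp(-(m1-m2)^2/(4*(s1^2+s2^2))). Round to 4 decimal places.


Squared Hellinger distance for Gaussians:
H^2 = 1 - sqrt(2*s1*s2/(s1^2+s2^2)) * exp(-(m1-m2)^2/(4*(s1^2+s2^2))).
s1^2 = 16, s2^2 = 4, s1^2+s2^2 = 20.
sqrt(2*4*2/(20)) = 0.894427.
(m1-m2)^2 = (-4)^2 = 16.
exp(-16/(4*20)) = exp(-0.2) = 0.818731.
H^2 = 1 - 0.894427*0.818731 = 0.2677

0.2677


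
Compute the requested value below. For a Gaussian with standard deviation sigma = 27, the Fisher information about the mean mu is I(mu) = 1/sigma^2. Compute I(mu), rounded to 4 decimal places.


The Fisher information for the mean of a normal distribution is I(mu) = 1/sigma^2.
sigma = 27, so sigma^2 = 729.
I(mu) = 1/729 = 0.0014

0.0014


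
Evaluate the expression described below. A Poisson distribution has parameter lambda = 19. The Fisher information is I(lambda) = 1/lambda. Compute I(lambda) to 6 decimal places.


Fisher information for Poisson: I(lambda) = 1/lambda.
lambda = 19.
I(lambda) = 1/19 = 0.052632

0.052632


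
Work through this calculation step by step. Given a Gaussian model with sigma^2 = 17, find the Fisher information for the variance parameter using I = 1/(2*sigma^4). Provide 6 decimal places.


Fisher information for variance: I(sigma^2) = 1/(2*sigma^4).
sigma^2 = 17, so sigma^4 = 289.
I = 1/(2*289) = 1/578 = 0.001730

0.001730


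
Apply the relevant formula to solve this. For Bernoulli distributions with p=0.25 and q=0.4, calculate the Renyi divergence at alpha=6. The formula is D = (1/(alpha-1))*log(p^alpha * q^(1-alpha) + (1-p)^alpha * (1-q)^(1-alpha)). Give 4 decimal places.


Renyi divergence of order alpha between Bernoulli distributions:
D = (1/(alpha-1))*log(p^alpha * q^(1-alpha) + (1-p)^alpha * (1-q)^(1-alpha)).
alpha = 6, p = 0.25, q = 0.4.
p^alpha * q^(1-alpha) = 0.25^6 * 0.4^-5 = 0.023842.
(1-p)^alpha * (1-q)^(1-alpha) = 0.75^6 * 0.6^-5 = 2.288818.
sum = 0.023842 + 2.288818 = 2.31266.
D = (1/5)*log(2.31266) = 0.1677

0.1677


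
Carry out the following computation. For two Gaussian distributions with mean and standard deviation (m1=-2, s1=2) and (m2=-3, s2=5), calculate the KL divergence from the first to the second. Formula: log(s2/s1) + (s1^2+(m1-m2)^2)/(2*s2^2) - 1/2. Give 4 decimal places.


KL divergence between normal distributions:
KL = log(s2/s1) + (s1^2 + (m1-m2)^2)/(2*s2^2) - 1/2.
log(5/2) = 0.916291.
(2^2 + (-2--3)^2)/(2*5^2) = (4 + 1)/50 = 0.1.
KL = 0.916291 + 0.1 - 0.5 = 0.5163

0.5163


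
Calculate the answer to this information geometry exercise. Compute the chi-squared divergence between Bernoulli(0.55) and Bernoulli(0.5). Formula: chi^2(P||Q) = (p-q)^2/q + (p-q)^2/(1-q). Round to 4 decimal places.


Chi-squared divergence between Bernoulli distributions:
chi^2 = (p-q)^2/q + (p-q)^2/(1-q).
p = 0.55, q = 0.5, p-q = 0.05.
(p-q)^2 = 0.0025.
term1 = 0.0025/0.5 = 0.005.
term2 = 0.0025/0.5 = 0.005.
chi^2 = 0.005 + 0.005 = 0.0100

0.0100


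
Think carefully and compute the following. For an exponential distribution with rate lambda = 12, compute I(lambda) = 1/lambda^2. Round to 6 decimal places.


Fisher information for exponential: I(lambda) = 1/lambda^2.
lambda = 12, lambda^2 = 144.
I = 1/144 = 0.006944

0.006944


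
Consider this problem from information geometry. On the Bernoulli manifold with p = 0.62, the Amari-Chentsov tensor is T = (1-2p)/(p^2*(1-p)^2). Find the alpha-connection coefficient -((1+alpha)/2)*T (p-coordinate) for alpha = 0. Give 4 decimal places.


Skewness (Amari-Chentsov) tensor: T = (1-2p)/(p^2*(1-p)^2).
p = 0.62, 1-2p = -0.24, p^2 = 0.3844, (1-p)^2 = 0.1444.
T = -0.24/(0.3844 * 0.1444) = -4.323751.
In the p-coordinate, Gamma^(alpha) = Gamma^(0) - (alpha/2)*T with Gamma^(0) = (1/2)*g'(p) = -T/2,
so Gamma^(alpha) = -((1+alpha)/2)*T.
alpha = 0, -(1+alpha)/2 = -0.5.
Gamma = -0.5 * -4.323751 = 2.1619

2.1619


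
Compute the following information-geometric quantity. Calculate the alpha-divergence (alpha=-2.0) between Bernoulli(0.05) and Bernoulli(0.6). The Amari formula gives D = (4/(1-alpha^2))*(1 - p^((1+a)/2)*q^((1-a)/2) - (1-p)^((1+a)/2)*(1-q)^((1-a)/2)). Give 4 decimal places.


Amari alpha-divergence:
D = (4/(1-alpha^2))*(1 - p^((1+a)/2)*q^((1-a)/2) - (1-p)^((1+a)/2)*(1-q)^((1-a)/2)).
alpha = -2.0, p = 0.05, q = 0.6.
e1 = (1+alpha)/2 = -0.5, e2 = (1-alpha)/2 = 1.5.
t1 = p^e1 * q^e2 = 0.05^-0.5 * 0.6^1.5 = 2.078461.
t2 = (1-p)^e1 * (1-q)^e2 = 0.95^-0.5 * 0.4^1.5 = 0.259554.
4/(1-alpha^2) = -1.333333.
D = -1.333333*(1 - 2.078461 - 0.259554) = 1.7840

1.7840


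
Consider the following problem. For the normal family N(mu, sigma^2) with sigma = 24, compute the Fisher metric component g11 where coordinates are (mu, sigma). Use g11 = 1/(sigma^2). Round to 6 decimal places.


For the 2-parameter normal family, the Fisher metric has:
  g11 = 1/sigma^2, g22 = 2/sigma^2.
sigma = 24, sigma^2 = 576.
g11 = 0.001736

0.001736


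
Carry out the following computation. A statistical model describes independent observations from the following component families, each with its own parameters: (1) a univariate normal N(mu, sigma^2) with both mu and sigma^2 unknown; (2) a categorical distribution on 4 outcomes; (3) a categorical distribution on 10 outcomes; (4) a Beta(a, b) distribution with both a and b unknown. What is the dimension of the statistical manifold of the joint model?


The dimension of a statistical manifold equals the number of free
(independent) real parameters of the model. For a product of independent
blocks the parameter counts add.
- normal (mu, sigma^2): 2.
- categorical on 4 outcomes (probabilities sum to 1): 4-1 = 3.
- categorical on 10 outcomes (probabilities sum to 1): 10-1 = 9.
- Beta (a, b): 2.
Total = 2 + 3 + 9 + 2 = 16.
Dimension = 16

16


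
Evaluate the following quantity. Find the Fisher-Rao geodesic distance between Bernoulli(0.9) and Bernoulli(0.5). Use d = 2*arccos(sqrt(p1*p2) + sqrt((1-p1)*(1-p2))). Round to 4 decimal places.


Geodesic distance on Bernoulli manifold:
d(p1,p2) = 2*arccos(sqrt(p1*p2) + sqrt((1-p1)*(1-p2))).
sqrt(p1*p2) = sqrt(0.9*0.5) = 0.67082.
sqrt((1-p1)*(1-p2)) = sqrt(0.1*0.5) = 0.223607.
arg = 0.67082 + 0.223607 = 0.894427.
d = 2*arccos(0.894427) = 0.9273

0.9273


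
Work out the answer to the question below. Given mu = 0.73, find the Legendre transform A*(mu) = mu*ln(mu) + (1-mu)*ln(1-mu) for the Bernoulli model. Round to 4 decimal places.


Legendre transform for Bernoulli:
A*(mu) = mu*log(mu) + (1-mu)*log(1-mu).
mu = 0.73, 1-mu = 0.27.
mu*log(mu) = 0.73*log(0.73) = -0.229739.
(1-mu)*log(1-mu) = 0.27*log(0.27) = -0.35352.
A* = -0.229739 + -0.35352 = -0.5833

-0.5833


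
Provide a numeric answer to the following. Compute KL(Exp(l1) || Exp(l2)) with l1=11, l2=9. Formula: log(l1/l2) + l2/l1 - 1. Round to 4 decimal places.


KL divergence for exponential family:
KL = log(l1/l2) + l2/l1 - 1.
log(11/9) = 0.200671.
9/11 = 0.818182.
KL = 0.200671 + 0.818182 - 1 = 0.0189

0.0189


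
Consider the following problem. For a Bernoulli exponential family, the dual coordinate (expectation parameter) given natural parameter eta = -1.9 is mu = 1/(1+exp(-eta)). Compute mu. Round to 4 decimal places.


Dual coordinate (expectation parameter) for Bernoulli:
mu = 1/(1+exp(-eta)).
eta = -1.9.
exp(-eta) = exp(1.9) = 6.685894.
mu = 1/(1+6.685894) = 0.1301

0.1301


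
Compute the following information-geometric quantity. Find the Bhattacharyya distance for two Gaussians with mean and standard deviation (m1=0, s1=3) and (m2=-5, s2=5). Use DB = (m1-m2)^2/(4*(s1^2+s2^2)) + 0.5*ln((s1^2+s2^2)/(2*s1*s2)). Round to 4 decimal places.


Bhattacharyya distance between two Gaussians:
DB = (m1-m2)^2/(4*(s1^2+s2^2)) + (1/2)*ln((s1^2+s2^2)/(2*s1*s2)).
(m1-m2)^2 = (5)^2 = 25.
s1^2+s2^2 = 9 + 25 = 34.
term1 = 25/136 = 0.183824.
term2 = 0.5*ln(34/30.0) = 0.062582.
DB = 0.183824 + 0.062582 = 0.2464

0.2464


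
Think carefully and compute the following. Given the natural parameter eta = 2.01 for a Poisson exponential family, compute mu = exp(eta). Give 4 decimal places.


Expectation parameter for Poisson exponential family:
mu = exp(eta).
eta = 2.01.
mu = exp(2.01) = 7.4633

7.4633
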